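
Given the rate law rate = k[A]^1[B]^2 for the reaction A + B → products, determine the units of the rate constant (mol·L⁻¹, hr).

(mol·L⁻¹)⁻²·hr⁻¹

Step 1: Overall order = 1 + 2 = 3.
Step 2: rate has units mol·L⁻¹·hr⁻¹; [A]^1[B]^2 has units (mol·L⁻¹)^3.
Step 3: k = rate/([A]^1[B]^2), so units of k = (mol·L⁻¹)^(1-3)·hr⁻¹ = (mol·L⁻¹)⁻²·hr⁻¹.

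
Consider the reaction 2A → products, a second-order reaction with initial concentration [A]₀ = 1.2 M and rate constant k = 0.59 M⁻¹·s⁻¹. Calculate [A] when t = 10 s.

0.1485 M

Step 1: For a second-order reaction: 1/[A] = 1/[A]₀ + kt
Step 2: 1/[A] = 1/1.2 + 0.59 × 10
Step 3: 1/[A] = 0.8333 + 5.9 = 6.733
Step 4: [A] = 1/6.733 = 0.1485 M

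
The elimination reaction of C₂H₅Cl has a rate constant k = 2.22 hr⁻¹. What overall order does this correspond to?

first order (1)

Step 1: The units of k for an nth-order reaction are (concentration)^(1-n)·(time)⁻¹.
Step 2: Here k has units hr⁻¹, so the concentration exponent is 0.
Step 3: 1 - n = 0 ⇒ n = 1. The reaction is first order.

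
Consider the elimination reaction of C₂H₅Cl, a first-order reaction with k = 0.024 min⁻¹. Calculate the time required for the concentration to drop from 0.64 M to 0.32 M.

28.88 min

Step 1: For first-order: t = ln([C₂H₅Cl]₀/[C₂H₅Cl])/k
Step 2: t = ln(0.64/0.32)/0.024
Step 3: t = ln(2)/0.024
Step 4: t = 0.6931/0.024 = 28.88 min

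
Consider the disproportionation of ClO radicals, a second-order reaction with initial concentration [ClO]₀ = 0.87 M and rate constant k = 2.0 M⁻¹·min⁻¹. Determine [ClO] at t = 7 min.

0.06601 M

Step 1: For a second-order reaction: 1/[ClO] = 1/[ClO]₀ + kt
Step 2: 1/[ClO] = 1/0.87 + 2.0 × 7
Step 3: 1/[ClO] = 1.149 + 14 = 15.15
Step 4: [ClO] = 1/15.15 = 0.06601 M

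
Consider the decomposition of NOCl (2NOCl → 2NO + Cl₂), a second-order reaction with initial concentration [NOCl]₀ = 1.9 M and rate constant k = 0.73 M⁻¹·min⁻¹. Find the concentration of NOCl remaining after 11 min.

0.1169 M

Step 1: For a second-order reaction: 1/[NOCl] = 1/[NOCl]₀ + kt
Step 2: 1/[NOCl] = 1/1.9 + 0.73 × 11
Step 3: 1/[NOCl] = 0.5263 + 8.03 = 8.556
Step 4: [NOCl] = 1/8.556 = 0.1169 M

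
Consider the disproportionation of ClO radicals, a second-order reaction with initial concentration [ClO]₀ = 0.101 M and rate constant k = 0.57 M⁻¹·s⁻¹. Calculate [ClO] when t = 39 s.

0.03112 M

Step 1: For a second-order reaction: 1/[ClO] = 1/[ClO]₀ + kt
Step 2: 1/[ClO] = 1/0.101 + 0.57 × 39
Step 3: 1/[ClO] = 9.901 + 22.23 = 32.13
Step 4: [ClO] = 1/32.13 = 0.03112 M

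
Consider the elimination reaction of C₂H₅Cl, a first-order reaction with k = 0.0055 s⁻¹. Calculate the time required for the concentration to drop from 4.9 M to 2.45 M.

126 s

Step 1: For first-order: t = ln([C₂H₅Cl]₀/[C₂H₅Cl])/k
Step 2: t = ln(4.9/2.45)/0.0055
Step 3: t = ln(2)/0.0055
Step 4: t = 0.6931/0.0055 = 126 s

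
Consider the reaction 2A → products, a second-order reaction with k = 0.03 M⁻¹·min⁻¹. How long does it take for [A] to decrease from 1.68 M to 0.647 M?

31.68 min

Step 1: For second-order: t = (1/[A] - 1/[A]₀)/k
Step 2: t = (1/0.647 - 1/1.68)/0.03
Step 3: t = (1.546 - 0.5952)/0.03
Step 4: t = 0.9504/0.03 = 31.68 min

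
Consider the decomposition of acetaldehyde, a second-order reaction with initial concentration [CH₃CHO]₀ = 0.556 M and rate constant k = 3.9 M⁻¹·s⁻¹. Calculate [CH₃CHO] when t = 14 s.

0.01773 M

Step 1: For a second-order reaction: 1/[CH₃CHO] = 1/[CH₃CHO]₀ + kt
Step 2: 1/[CH₃CHO] = 1/0.556 + 3.9 × 14
Step 3: 1/[CH₃CHO] = 1.799 + 54.6 = 56.4
Step 4: [CH₃CHO] = 1/56.4 = 0.01773 M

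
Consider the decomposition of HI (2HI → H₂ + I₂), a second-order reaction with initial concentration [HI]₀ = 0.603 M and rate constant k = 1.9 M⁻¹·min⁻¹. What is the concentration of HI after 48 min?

0.01077 M

Step 1: For a second-order reaction: 1/[HI] = 1/[HI]₀ + kt
Step 2: 1/[HI] = 1/0.603 + 1.9 × 48
Step 3: 1/[HI] = 1.658 + 91.2 = 92.86
Step 4: [HI] = 1/92.86 = 0.01077 M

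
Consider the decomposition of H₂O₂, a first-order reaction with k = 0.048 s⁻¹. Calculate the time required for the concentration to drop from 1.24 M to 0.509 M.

18.55 s

Step 1: For first-order: t = ln([H₂O₂]₀/[H₂O₂])/k
Step 2: t = ln(1.24/0.509)/0.048
Step 3: t = ln(2.436)/0.048
Step 4: t = 0.8904/0.048 = 18.55 s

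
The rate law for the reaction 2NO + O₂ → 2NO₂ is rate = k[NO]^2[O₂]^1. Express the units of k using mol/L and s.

(mol/L)⁻²·s⁻¹

Step 1: Overall order = 2 + 1 = 3.
Step 2: rate has units mol/L·s⁻¹; [NO]^2[O₂]^1 has units (mol/L)^3.
Step 3: k = rate/([NO]^2[O₂]^1), so units of k = (mol/L)^(1-3)·s⁻¹ = (mol/L)⁻²·s⁻¹.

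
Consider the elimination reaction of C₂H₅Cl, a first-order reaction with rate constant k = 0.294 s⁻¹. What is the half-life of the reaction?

2.358 s

Step 1: For a first-order reaction, t₁/₂ = ln(2)/k
Step 2: t₁/₂ = ln(2)/0.294
Step 3: t₁/₂ = 0.6931/0.294 = 2.358 s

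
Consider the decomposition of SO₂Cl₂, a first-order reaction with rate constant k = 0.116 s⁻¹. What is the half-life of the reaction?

5.975 s

Step 1: For a first-order reaction, t₁/₂ = ln(2)/k
Step 2: t₁/₂ = ln(2)/0.116
Step 3: t₁/₂ = 0.6931/0.116 = 5.975 s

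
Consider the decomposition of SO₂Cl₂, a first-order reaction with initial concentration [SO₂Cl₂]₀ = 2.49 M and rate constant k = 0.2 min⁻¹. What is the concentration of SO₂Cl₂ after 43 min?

0.0004584 M

Step 1: For a first-order reaction: [SO₂Cl₂] = [SO₂Cl₂]₀ × e^(-kt)
Step 2: [SO₂Cl₂] = 2.49 × e^(-0.2 × 43)
Step 3: [SO₂Cl₂] = 2.49 × e^(-8.6)
Step 4: [SO₂Cl₂] = 2.49 × 0.000184106 = 0.0004584 M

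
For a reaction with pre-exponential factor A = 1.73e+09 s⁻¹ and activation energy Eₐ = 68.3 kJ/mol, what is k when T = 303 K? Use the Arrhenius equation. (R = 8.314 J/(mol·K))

2.91e-03 s⁻¹

Step 1: Use the Arrhenius equation: k = A × exp(-Eₐ/RT)
Step 2: Convert Eₐ to J/mol: 68.3 kJ/mol = 68300 J/mol
Step 3: Calculate the exponent: -Eₐ/(RT) = -68300/(8.314 × 303) = -27.11241
Step 4: k = 1.73e+09 × exp(-27.11241)
Step 5: k = 1.73e+09 × 1.67969e-12 = 2.9059e-03 s⁻¹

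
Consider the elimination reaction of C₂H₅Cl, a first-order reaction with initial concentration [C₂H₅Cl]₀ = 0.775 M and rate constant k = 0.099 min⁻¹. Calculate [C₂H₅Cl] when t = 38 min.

0.01801 M

Step 1: For a first-order reaction: [C₂H₅Cl] = [C₂H₅Cl]₀ × e^(-kt)
Step 2: [C₂H₅Cl] = 0.775 × e^(-0.099 × 38)
Step 3: [C₂H₅Cl] = 0.775 × e^(-3.762)
Step 4: [C₂H₅Cl] = 0.775 × 0.0232372 = 0.01801 M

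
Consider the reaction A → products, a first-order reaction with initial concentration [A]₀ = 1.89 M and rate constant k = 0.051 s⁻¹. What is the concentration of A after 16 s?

0.8358 M

Step 1: For a first-order reaction: [A] = [A]₀ × e^(-kt)
Step 2: [A] = 1.89 × e^(-0.051 × 16)
Step 3: [A] = 1.89 × e^(-0.816)
Step 4: [A] = 1.89 × 0.442197 = 0.8358 M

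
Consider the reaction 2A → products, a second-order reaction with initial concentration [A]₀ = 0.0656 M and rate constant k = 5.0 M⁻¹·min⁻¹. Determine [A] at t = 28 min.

0.006441 M

Step 1: For a second-order reaction: 1/[A] = 1/[A]₀ + kt
Step 2: 1/[A] = 1/0.0656 + 5.0 × 28
Step 3: 1/[A] = 15.24 + 140 = 155.2
Step 4: [A] = 1/155.2 = 0.006441 M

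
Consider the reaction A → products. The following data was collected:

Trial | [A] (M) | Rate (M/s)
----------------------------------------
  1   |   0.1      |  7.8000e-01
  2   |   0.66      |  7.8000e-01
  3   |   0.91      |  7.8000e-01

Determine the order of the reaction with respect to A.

zeroth order (0)

Step 1: Compare trials - when concentration changes, rate stays constant.
Step 2: rate₂/rate₁ = 7.8000e-01/7.8000e-01 = 1
Step 3: [A]₂/[A]₁ = 0.66/0.1 = 6.6
Step 4: Since rate ratio ≈ (conc ratio)^0, the reaction is zeroth order.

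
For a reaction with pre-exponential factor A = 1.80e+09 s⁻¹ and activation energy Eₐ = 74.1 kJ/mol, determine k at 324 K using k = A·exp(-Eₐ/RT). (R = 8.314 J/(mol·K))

2.04e-03 s⁻¹

Step 1: Use the Arrhenius equation: k = A × exp(-Eₐ/RT)
Step 2: Convert Eₐ to J/mol: 74.1 kJ/mol = 74100 J/mol
Step 3: Calculate the exponent: -Eₐ/(RT) = -74100/(8.314 × 324) = -27.50826
Step 4: k = 1.80e+09 × exp(-27.50826)
Step 5: k = 1.80e+09 × 1.13061e-12 = 2.0351e-03 s⁻¹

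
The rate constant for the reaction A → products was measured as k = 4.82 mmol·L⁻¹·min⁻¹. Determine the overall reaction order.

zeroth order (0)

Step 1: The units of k for an nth-order reaction are (concentration)^(1-n)·(time)⁻¹.
Step 2: Here k has units mmol·L⁻¹·min⁻¹, so the concentration exponent is 1.
Step 3: 1 - n = 1 ⇒ n = 0. The reaction is zeroth order.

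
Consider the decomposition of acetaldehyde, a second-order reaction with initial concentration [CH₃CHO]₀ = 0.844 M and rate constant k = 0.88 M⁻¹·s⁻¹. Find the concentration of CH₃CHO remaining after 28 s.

0.03872 M

Step 1: For a second-order reaction: 1/[CH₃CHO] = 1/[CH₃CHO]₀ + kt
Step 2: 1/[CH₃CHO] = 1/0.844 + 0.88 × 28
Step 3: 1/[CH₃CHO] = 1.185 + 24.64 = 25.82
Step 4: [CH₃CHO] = 1/25.82 = 0.03872 M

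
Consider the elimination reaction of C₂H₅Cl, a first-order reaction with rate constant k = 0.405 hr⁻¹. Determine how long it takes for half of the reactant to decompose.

1.711 hr

Step 1: For a first-order reaction, t₁/₂ = ln(2)/k
Step 2: t₁/₂ = ln(2)/0.405
Step 3: t₁/₂ = 0.6931/0.405 = 1.711 hr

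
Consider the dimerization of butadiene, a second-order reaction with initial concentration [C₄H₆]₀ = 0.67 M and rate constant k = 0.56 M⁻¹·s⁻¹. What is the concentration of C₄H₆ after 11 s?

0.1307 M

Step 1: For a second-order reaction: 1/[C₄H₆] = 1/[C₄H₆]₀ + kt
Step 2: 1/[C₄H₆] = 1/0.67 + 0.56 × 11
Step 3: 1/[C₄H₆] = 1.493 + 6.16 = 7.653
Step 4: [C₄H₆] = 1/7.653 = 0.1307 M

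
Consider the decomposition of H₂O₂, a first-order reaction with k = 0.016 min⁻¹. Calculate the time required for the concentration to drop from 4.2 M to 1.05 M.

86.64 min

Step 1: For first-order: t = ln([H₂O₂]₀/[H₂O₂])/k
Step 2: t = ln(4.2/1.05)/0.016
Step 3: t = ln(4)/0.016
Step 4: t = 1.386/0.016 = 86.64 min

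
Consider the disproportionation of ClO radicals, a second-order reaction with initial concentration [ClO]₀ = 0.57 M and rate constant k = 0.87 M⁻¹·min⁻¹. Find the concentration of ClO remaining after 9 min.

0.1043 M

Step 1: For a second-order reaction: 1/[ClO] = 1/[ClO]₀ + kt
Step 2: 1/[ClO] = 1/0.57 + 0.87 × 9
Step 3: 1/[ClO] = 1.754 + 7.83 = 9.584
Step 4: [ClO] = 1/9.584 = 0.1043 M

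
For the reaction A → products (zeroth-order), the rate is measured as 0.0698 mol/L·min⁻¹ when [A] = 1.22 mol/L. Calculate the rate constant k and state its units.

0.0698 mol/L·min⁻¹

Step 1: For a zeroth-order reaction, rate = k (independent of concentration).
Step 2: k = rate = 0.0698 mol/L·min⁻¹.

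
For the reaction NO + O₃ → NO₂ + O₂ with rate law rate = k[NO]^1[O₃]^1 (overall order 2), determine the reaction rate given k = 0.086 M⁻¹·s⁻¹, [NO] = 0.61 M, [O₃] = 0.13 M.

0.00682 M/s

Step 1: The rate law is rate = k[NO]^1[O₃]^1, overall order = 1+1 = 2
Step 2: Substitute values: rate = 0.086 × (0.61)^1 × (0.13)^1
Step 3: rate = 0.086 × 0.61 × 0.13 = 0.0068198 M/s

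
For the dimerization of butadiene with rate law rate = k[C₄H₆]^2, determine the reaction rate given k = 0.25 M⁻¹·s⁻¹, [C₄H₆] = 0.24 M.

0.0144 M/s

Step 1: Identify the rate law: rate = k[C₄H₆]^2
Step 2: Substitute values: rate = 0.25 × (0.24)^2
Step 3: Calculate: rate = 0.25 × 0.0576 = 0.0144 M/s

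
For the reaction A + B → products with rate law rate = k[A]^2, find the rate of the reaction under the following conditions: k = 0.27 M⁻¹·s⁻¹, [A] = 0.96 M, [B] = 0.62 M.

0.2488 M/s

Step 1: The rate law is rate = k[A]^2
Step 2: Note that the rate does not depend on [B] (zero order in B).
Step 3: rate = 0.27 × (0.96)^2 = 0.248832 M/s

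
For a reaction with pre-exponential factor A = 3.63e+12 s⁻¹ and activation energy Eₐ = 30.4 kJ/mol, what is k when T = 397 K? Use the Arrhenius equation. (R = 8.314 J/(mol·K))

3.63e+08 s⁻¹

Step 1: Use the Arrhenius equation: k = A × exp(-Eₐ/RT)
Step 2: Convert Eₐ to J/mol: 30.4 kJ/mol = 30400 J/mol
Step 3: Calculate the exponent: -Eₐ/(RT) = -30400/(8.314 × 397) = -9.21028
Step 4: k = 3.63e+12 × exp(-9.21028)
Step 5: k = 3.63e+12 × 1.00006e-04 = 3.6302e+08 s⁻¹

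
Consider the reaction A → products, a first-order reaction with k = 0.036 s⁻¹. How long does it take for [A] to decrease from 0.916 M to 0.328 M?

28.53 s

Step 1: For first-order: t = ln([A]₀/[A])/k
Step 2: t = ln(0.916/0.328)/0.036
Step 3: t = ln(2.793)/0.036
Step 4: t = 1.027/0.036 = 28.53 s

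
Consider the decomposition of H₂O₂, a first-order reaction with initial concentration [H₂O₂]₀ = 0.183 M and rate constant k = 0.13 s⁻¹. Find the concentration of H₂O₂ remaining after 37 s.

0.001491 M

Step 1: For a first-order reaction: [H₂O₂] = [H₂O₂]₀ × e^(-kt)
Step 2: [H₂O₂] = 0.183 × e^(-0.13 × 37)
Step 3: [H₂O₂] = 0.183 × e^(-4.81)
Step 4: [H₂O₂] = 0.183 × 0.00814786 = 0.001491 M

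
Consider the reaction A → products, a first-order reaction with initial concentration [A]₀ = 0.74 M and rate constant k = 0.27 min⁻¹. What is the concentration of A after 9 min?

0.06515 M

Step 1: For a first-order reaction: [A] = [A]₀ × e^(-kt)
Step 2: [A] = 0.74 × e^(-0.27 × 9)
Step 3: [A] = 0.74 × e^(-2.43)
Step 4: [A] = 0.74 × 0.0880368 = 0.06515 M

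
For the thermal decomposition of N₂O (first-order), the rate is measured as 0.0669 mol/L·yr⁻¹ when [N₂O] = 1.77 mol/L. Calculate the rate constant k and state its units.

0.0378 yr⁻¹

Step 1: rate = k[N₂O]^1, so k = rate / [N₂O]^1.
Step 2: k = 0.0669 / (1.77)^1 = 0.0669 / 1.77.
Step 3: k = 0.0378 yr⁻¹.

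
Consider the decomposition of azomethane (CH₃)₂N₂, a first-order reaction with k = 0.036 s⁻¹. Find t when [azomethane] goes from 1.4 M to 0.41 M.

34.11 s

Step 1: For first-order: t = ln([azomethane]₀/[azomethane])/k
Step 2: t = ln(1.4/0.41)/0.036
Step 3: t = ln(3.415)/0.036
Step 4: t = 1.228/0.036 = 34.11 s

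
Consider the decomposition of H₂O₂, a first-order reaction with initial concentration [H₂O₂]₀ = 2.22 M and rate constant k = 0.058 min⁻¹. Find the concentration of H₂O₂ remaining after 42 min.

0.1943 M

Step 1: For a first-order reaction: [H₂O₂] = [H₂O₂]₀ × e^(-kt)
Step 2: [H₂O₂] = 2.22 × e^(-0.058 × 42)
Step 3: [H₂O₂] = 2.22 × e^(-2.436)
Step 4: [H₂O₂] = 2.22 × 0.0875102 = 0.1943 M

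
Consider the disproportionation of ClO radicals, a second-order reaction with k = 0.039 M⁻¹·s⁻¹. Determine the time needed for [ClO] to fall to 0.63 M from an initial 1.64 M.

25.07 s

Step 1: For second-order: t = (1/[ClO] - 1/[ClO]₀)/k
Step 2: t = (1/0.63 - 1/1.64)/0.039
Step 3: t = (1.587 - 0.6098)/0.039
Step 4: t = 0.9775/0.039 = 25.07 s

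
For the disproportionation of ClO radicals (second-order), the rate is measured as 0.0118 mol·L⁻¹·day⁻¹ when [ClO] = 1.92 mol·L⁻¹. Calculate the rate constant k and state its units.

0.003201 (mol·L⁻¹)⁻¹·day⁻¹

Step 1: rate = k[ClO]^2, so k = rate / [ClO]^2.
Step 2: k = 0.0118 / (1.92)^2 = 0.0118 / 3.686.
Step 3: k = 0.003201 (mol·L⁻¹)⁻¹·day⁻¹.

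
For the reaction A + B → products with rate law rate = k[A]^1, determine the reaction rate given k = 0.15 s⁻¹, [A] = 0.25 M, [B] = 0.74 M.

0.0375 M/s

Step 1: The rate law is rate = k[A]^1
Step 2: Note that the rate does not depend on [B] (zero order in B).
Step 3: rate = 0.15 × (0.25)^1 = 0.0375 M/s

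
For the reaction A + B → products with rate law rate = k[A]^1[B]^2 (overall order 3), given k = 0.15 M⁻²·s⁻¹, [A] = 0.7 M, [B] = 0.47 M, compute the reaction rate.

0.02319 M/s

Step 1: The rate law is rate = k[A]^1[B]^2, overall order = 1+2 = 3
Step 2: Substitute values: rate = 0.15 × (0.7)^1 × (0.47)^2
Step 3: rate = 0.15 × 0.7 × 0.2209 = 0.0231945 M/s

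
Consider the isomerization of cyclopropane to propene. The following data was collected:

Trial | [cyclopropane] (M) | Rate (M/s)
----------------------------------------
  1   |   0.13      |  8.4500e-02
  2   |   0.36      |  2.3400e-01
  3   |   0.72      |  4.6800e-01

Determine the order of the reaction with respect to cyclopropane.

first order (1)

Step 1: Compare trials to find order n where rate₂/rate₁ = ([cyclopropane]₂/[cyclopropane]₁)^n
Step 2: rate₂/rate₁ = 2.3400e-01/8.4500e-02 = 2.769
Step 3: [cyclopropane]₂/[cyclopropane]₁ = 0.36/0.13 = 2.769
Step 4: n = ln(2.769)/ln(2.769) = 1.00 ≈ 1
Step 5: The reaction is first order in cyclopropane.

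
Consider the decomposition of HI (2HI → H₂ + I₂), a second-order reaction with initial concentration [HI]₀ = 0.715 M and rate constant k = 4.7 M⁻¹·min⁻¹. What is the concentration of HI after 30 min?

0.007023 M

Step 1: For a second-order reaction: 1/[HI] = 1/[HI]₀ + kt
Step 2: 1/[HI] = 1/0.715 + 4.7 × 30
Step 3: 1/[HI] = 1.399 + 141 = 142.4
Step 4: [HI] = 1/142.4 = 0.007023 M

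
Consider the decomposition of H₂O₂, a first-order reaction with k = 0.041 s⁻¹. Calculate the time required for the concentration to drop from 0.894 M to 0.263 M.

29.84 s

Step 1: For first-order: t = ln([H₂O₂]₀/[H₂O₂])/k
Step 2: t = ln(0.894/0.263)/0.041
Step 3: t = ln(3.399)/0.041
Step 4: t = 1.224/0.041 = 29.84 s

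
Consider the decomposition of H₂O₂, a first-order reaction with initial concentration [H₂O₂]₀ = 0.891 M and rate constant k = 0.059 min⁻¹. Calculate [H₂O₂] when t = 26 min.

0.1922 M

Step 1: For a first-order reaction: [H₂O₂] = [H₂O₂]₀ × e^(-kt)
Step 2: [H₂O₂] = 0.891 × e^(-0.059 × 26)
Step 3: [H₂O₂] = 0.891 × e^(-1.534)
Step 4: [H₂O₂] = 0.891 × 0.215671 = 0.1922 M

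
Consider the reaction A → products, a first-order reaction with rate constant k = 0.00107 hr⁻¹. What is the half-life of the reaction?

647.8 hr

Step 1: For a first-order reaction, t₁/₂ = ln(2)/k
Step 2: t₁/₂ = ln(2)/0.00107
Step 3: t₁/₂ = 0.6931/0.00107 = 647.8 hr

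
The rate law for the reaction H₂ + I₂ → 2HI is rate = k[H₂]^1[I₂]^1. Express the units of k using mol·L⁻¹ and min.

(mol·L⁻¹)⁻¹·min⁻¹

Step 1: Overall order = 1 + 1 = 2.
Step 2: rate has units mol·L⁻¹·min⁻¹; [H₂]^1[I₂]^1 has units (mol·L⁻¹)^2.
Step 3: k = rate/([H₂]^1[I₂]^1), so units of k = (mol·L⁻¹)^(1-2)·min⁻¹ = (mol·L⁻¹)⁻¹·min⁻¹.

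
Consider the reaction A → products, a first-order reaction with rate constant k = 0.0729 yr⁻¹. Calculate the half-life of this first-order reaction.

9.508 yr

Step 1: For a first-order reaction, t₁/₂ = ln(2)/k
Step 2: t₁/₂ = ln(2)/0.0729
Step 3: t₁/₂ = 0.6931/0.0729 = 9.508 yr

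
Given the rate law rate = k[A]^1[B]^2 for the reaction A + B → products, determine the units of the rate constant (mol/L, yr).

(mol/L)⁻²·yr⁻¹

Step 1: Overall order = 1 + 2 = 3.
Step 2: rate has units mol/L·yr⁻¹; [A]^1[B]^2 has units (mol/L)^3.
Step 3: k = rate/([A]^1[B]^2), so units of k = (mol/L)^(1-3)·yr⁻¹ = (mol/L)⁻²·yr⁻¹.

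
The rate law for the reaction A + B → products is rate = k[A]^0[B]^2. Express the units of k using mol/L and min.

(mol/L)⁻¹·min⁻¹

Step 1: Overall order = 0 + 2 = 2.
Step 2: rate has units mol/L·min⁻¹; [A]^0[B]^2 has units (mol/L)^2.
Step 3: k = rate/([A]^0[B]^2), so units of k = (mol/L)^(1-2)·min⁻¹ = (mol/L)⁻¹·min⁻¹.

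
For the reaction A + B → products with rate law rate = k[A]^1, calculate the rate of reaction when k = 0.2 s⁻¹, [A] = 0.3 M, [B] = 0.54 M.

0.06 M/s

Step 1: The rate law is rate = k[A]^1
Step 2: Note that the rate does not depend on [B] (zero order in B).
Step 3: rate = 0.2 × (0.3)^1 = 0.06 M/s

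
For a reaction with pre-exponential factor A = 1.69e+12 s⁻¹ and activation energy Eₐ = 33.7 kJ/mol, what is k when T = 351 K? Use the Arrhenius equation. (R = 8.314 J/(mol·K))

1.63e+07 s⁻¹

Step 1: Use the Arrhenius equation: k = A × exp(-Eₐ/RT)
Step 2: Convert Eₐ to J/mol: 33.7 kJ/mol = 33700 J/mol
Step 3: Calculate the exponent: -Eₐ/(RT) = -33700/(8.314 × 351) = -11.54816
Step 4: k = 1.69e+12 × exp(-11.54816)
Step 5: k = 1.69e+12 × 9.65379e-06 = 1.6315e+07 s⁻¹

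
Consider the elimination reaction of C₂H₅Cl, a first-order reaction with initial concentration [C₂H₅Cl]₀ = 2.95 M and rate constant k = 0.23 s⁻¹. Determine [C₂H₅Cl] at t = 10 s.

0.2958 M

Step 1: For a first-order reaction: [C₂H₅Cl] = [C₂H₅Cl]₀ × e^(-kt)
Step 2: [C₂H₅Cl] = 2.95 × e^(-0.23 × 10)
Step 3: [C₂H₅Cl] = 2.95 × e^(-2.3)
Step 4: [C₂H₅Cl] = 2.95 × 0.100259 = 0.2958 M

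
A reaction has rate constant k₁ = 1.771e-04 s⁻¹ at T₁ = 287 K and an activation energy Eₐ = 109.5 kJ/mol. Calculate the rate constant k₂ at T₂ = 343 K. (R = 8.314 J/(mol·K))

3.178e-01 s⁻¹

Step 1: Use the two-temperature Arrhenius form: ln(k₂/k₁) = -Eₐ/R × (1/T₂ - 1/T₁)
Step 2: Convert Eₐ to J/mol: 109.5 kJ/mol = 109500 J/mol
Step 3: 1/T₂ - 1/T₁ = 1/343 - 1/287 = -5.688687e-04 K⁻¹
Step 4: ln(k₂/k₁) = -109500/8.314 × -5.688687e-04 = 7.49232
Step 5: k₂ = k₁ × exp(7.49232) = 1.771e-04 × 1.79421e+03 = 3.178e-01 s⁻¹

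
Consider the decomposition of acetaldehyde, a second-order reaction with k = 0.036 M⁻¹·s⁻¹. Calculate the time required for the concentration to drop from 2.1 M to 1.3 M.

8.14 s

Step 1: For second-order: t = (1/[CH₃CHO] - 1/[CH₃CHO]₀)/k
Step 2: t = (1/1.3 - 1/2.1)/0.036
Step 3: t = (0.7692 - 0.4762)/0.036
Step 4: t = 0.293/0.036 = 8.14 s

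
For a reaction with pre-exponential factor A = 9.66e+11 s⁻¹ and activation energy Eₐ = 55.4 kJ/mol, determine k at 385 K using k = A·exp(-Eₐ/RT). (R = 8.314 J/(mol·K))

2.94e+04 s⁻¹

Step 1: Use the Arrhenius equation: k = A × exp(-Eₐ/RT)
Step 2: Convert Eₐ to J/mol: 55.4 kJ/mol = 55400 J/mol
Step 3: Calculate the exponent: -Eₐ/(RT) = -55400/(8.314 × 385) = -17.30769
Step 4: k = 9.66e+11 × exp(-17.30769)
Step 5: k = 9.66e+11 × 3.04345e-08 = 2.9400e+04 s⁻¹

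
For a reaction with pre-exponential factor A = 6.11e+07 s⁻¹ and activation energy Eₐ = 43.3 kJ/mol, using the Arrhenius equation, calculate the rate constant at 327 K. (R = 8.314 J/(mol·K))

7.40e+00 s⁻¹

Step 1: Use the Arrhenius equation: k = A × exp(-Eₐ/RT)
Step 2: Convert Eₐ to J/mol: 43.3 kJ/mol = 43300 J/mol
Step 3: Calculate the exponent: -Eₐ/(RT) = -43300/(8.314 × 327) = -15.92686
Step 4: k = 6.11e+07 × exp(-15.92686)
Step 5: k = 6.11e+07 × 1.21074e-07 = 7.3976e+00 s⁻¹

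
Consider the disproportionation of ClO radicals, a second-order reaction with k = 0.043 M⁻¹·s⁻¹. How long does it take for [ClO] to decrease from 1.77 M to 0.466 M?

36.77 s

Step 1: For second-order: t = (1/[ClO] - 1/[ClO]₀)/k
Step 2: t = (1/0.466 - 1/1.77)/0.043
Step 3: t = (2.146 - 0.565)/0.043
Step 4: t = 1.581/0.043 = 36.77 s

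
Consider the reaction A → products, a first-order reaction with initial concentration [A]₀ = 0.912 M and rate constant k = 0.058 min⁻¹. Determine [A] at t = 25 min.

0.2139 M

Step 1: For a first-order reaction: [A] = [A]₀ × e^(-kt)
Step 2: [A] = 0.912 × e^(-0.058 × 25)
Step 3: [A] = 0.912 × e^(-1.45)
Step 4: [A] = 0.912 × 0.23457 = 0.2139 M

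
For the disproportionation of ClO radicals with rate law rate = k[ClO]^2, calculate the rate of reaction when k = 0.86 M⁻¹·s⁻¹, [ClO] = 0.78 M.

0.5232 M/s

Step 1: Identify the rate law: rate = k[ClO]^2
Step 2: Substitute values: rate = 0.86 × (0.78)^2
Step 3: Calculate: rate = 0.86 × 0.6084 = 0.523224 M/s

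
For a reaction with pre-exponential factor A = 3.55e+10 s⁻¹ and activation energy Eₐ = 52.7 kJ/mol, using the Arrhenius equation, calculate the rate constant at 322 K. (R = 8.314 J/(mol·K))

1.00e+02 s⁻¹

Step 1: Use the Arrhenius equation: k = A × exp(-Eₐ/RT)
Step 2: Convert Eₐ to J/mol: 52.7 kJ/mol = 52700 J/mol
Step 3: Calculate the exponent: -Eₐ/(RT) = -52700/(8.314 × 322) = -19.68542
Step 4: k = 3.55e+10 × exp(-19.68542)
Step 5: k = 3.55e+10 × 2.82313e-09 = 1.0022e+02 s⁻¹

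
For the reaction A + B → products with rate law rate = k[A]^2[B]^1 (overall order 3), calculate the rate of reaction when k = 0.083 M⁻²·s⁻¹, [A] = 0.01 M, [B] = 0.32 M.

2.656e-06 M/s

Step 1: The rate law is rate = k[A]^2[B]^1, overall order = 2+1 = 3
Step 2: Substitute values: rate = 0.083 × (0.01)^2 × (0.32)^1
Step 3: rate = 0.083 × 0.0001 × 0.32 = 2.656e-06 M/s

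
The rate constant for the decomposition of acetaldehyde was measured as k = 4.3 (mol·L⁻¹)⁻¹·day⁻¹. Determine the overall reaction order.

second order (2)

Step 1: The units of k for an nth-order reaction are (concentration)^(1-n)·(time)⁻¹.
Step 2: Here k has units (mol·L⁻¹)⁻¹·day⁻¹, so the concentration exponent is -1.
Step 3: 1 - n = -1 ⇒ n = 2. The reaction is second order.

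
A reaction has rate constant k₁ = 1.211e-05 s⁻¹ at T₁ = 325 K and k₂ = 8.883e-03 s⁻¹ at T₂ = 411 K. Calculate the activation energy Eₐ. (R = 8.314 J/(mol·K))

85.2 kJ/mol

Step 1: Use the two-temperature Arrhenius form: ln(k₂/k₁) = -Eₐ/R × (1/T₂ - 1/T₁)
Step 2: ln(k₂/k₁) = ln(8.883e-03/1.211e-05) = ln(733.526) = 6.59786
Step 3: 1/T₂ - 1/T₁ = 1/411 - 1/325 = -6.438331e-04 K⁻¹
Step 4: Eₐ = -R × ln(k₂/k₁) / (1/T₂ - 1/T₁) = -8.314 × 6.59786 / -6.438331e-04
Step 5: Eₐ = 8.5200e+04 J/mol = 85.2 kJ/mol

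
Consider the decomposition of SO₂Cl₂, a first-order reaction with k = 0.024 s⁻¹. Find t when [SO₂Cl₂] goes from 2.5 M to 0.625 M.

57.76 s

Step 1: For first-order: t = ln([SO₂Cl₂]₀/[SO₂Cl₂])/k
Step 2: t = ln(2.5/0.625)/0.024
Step 3: t = ln(4)/0.024
Step 4: t = 1.386/0.024 = 57.76 s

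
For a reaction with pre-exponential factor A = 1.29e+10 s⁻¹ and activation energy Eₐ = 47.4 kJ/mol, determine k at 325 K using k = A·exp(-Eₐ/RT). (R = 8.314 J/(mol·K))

3.11e+02 s⁻¹

Step 1: Use the Arrhenius equation: k = A × exp(-Eₐ/RT)
Step 2: Convert Eₐ to J/mol: 47.4 kJ/mol = 47400 J/mol
Step 3: Calculate the exponent: -Eₐ/(RT) = -47400/(8.314 × 325) = -17.54224
Step 4: k = 1.29e+10 × exp(-17.54224)
Step 5: k = 1.29e+10 × 2.40714e-08 = 3.1052e+02 s⁻¹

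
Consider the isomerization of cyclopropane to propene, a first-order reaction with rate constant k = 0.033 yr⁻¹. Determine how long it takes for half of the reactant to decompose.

21 yr

Step 1: For a first-order reaction, t₁/₂ = ln(2)/k
Step 2: t₁/₂ = ln(2)/0.033
Step 3: t₁/₂ = 0.6931/0.033 = 21 yr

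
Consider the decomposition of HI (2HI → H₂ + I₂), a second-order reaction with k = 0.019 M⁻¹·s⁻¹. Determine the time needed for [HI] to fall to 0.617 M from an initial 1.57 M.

51.78 s

Step 1: For second-order: t = (1/[HI] - 1/[HI]₀)/k
Step 2: t = (1/0.617 - 1/1.57)/0.019
Step 3: t = (1.621 - 0.6369)/0.019
Step 4: t = 0.9838/0.019 = 51.78 s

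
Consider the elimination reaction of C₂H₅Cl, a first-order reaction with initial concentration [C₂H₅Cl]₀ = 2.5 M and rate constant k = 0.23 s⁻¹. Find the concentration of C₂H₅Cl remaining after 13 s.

0.1257 M

Step 1: For a first-order reaction: [C₂H₅Cl] = [C₂H₅Cl]₀ × e^(-kt)
Step 2: [C₂H₅Cl] = 2.5 × e^(-0.23 × 13)
Step 3: [C₂H₅Cl] = 2.5 × e^(-2.99)
Step 4: [C₂H₅Cl] = 2.5 × 0.0502874 = 0.1257 M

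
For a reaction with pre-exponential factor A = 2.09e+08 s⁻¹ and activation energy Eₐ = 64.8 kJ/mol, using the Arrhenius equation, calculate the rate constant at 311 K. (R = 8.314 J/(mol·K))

2.73e-03 s⁻¹

Step 1: Use the Arrhenius equation: k = A × exp(-Eₐ/RT)
Step 2: Convert Eₐ to J/mol: 64.8 kJ/mol = 64800 J/mol
Step 3: Calculate the exponent: -Eₐ/(RT) = -64800/(8.314 × 311) = -25.06136
Step 4: k = 2.09e+08 × exp(-25.06136)
Step 5: k = 2.09e+08 × 1.30614e-11 = 2.7298e-03 s⁻¹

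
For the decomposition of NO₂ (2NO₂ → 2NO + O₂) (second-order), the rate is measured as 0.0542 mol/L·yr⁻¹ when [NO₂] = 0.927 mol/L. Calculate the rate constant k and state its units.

0.06307 (mol/L)⁻¹·yr⁻¹

Step 1: rate = k[NO₂]^2, so k = rate / [NO₂]^2.
Step 2: k = 0.0542 / (0.927)^2 = 0.0542 / 0.8593.
Step 3: k = 0.06307 (mol/L)⁻¹·yr⁻¹.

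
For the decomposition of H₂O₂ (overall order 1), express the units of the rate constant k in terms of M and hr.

hr⁻¹

Step 1: For overall order n, rate = k × (concentration)^n.
Step 2: Rate has units M·hr⁻¹; concentration term has units M^1.
Step 3: k = rate / (concentration)^n, so units of k = M^(1-1)·hr⁻¹ = hr⁻¹.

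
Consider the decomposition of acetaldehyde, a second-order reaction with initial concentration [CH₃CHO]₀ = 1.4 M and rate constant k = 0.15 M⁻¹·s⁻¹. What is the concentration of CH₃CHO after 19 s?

0.2806 M

Step 1: For a second-order reaction: 1/[CH₃CHO] = 1/[CH₃CHO]₀ + kt
Step 2: 1/[CH₃CHO] = 1/1.4 + 0.15 × 19
Step 3: 1/[CH₃CHO] = 0.7143 + 2.85 = 3.564
Step 4: [CH₃CHO] = 1/3.564 = 0.2806 M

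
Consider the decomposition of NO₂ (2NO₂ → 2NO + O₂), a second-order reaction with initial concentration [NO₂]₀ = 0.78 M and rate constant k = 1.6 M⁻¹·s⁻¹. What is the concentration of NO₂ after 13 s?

0.04529 M

Step 1: For a second-order reaction: 1/[NO₂] = 1/[NO₂]₀ + kt
Step 2: 1/[NO₂] = 1/0.78 + 1.6 × 13
Step 3: 1/[NO₂] = 1.282 + 20.8 = 22.08
Step 4: [NO₂] = 1/22.08 = 0.04529 M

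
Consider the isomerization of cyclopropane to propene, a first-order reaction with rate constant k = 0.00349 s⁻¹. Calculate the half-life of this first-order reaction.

198.6 s

Step 1: For a first-order reaction, t₁/₂ = ln(2)/k
Step 2: t₁/₂ = ln(2)/0.00349
Step 3: t₁/₂ = 0.6931/0.00349 = 198.6 s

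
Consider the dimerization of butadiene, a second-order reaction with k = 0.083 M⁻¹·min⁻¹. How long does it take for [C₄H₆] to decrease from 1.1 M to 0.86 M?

3.057 min

Step 1: For second-order: t = (1/[C₄H₆] - 1/[C₄H₆]₀)/k
Step 2: t = (1/0.86 - 1/1.1)/0.083
Step 3: t = (1.163 - 0.9091)/0.083
Step 4: t = 0.2537/0.083 = 3.057 min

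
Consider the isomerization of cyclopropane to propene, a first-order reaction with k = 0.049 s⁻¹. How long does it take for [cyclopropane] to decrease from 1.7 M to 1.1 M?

8.884 s

Step 1: For first-order: t = ln([cyclopropane]₀/[cyclopropane])/k
Step 2: t = ln(1.7/1.1)/0.049
Step 3: t = ln(1.545)/0.049
Step 4: t = 0.4353/0.049 = 8.884 s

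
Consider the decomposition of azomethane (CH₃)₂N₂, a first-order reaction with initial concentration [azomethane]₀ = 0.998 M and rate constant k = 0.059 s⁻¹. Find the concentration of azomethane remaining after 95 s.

0.003672 M

Step 1: For a first-order reaction: [azomethane] = [azomethane]₀ × e^(-kt)
Step 2: [azomethane] = 0.998 × e^(-0.059 × 95)
Step 3: [azomethane] = 0.998 × e^(-5.605)
Step 4: [azomethane] = 0.998 × 0.00367942 = 0.003672 M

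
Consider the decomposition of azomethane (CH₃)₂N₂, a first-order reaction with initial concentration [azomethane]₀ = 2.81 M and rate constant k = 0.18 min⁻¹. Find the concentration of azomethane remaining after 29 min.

0.01519 M

Step 1: For a first-order reaction: [azomethane] = [azomethane]₀ × e^(-kt)
Step 2: [azomethane] = 2.81 × e^(-0.18 × 29)
Step 3: [azomethane] = 2.81 × e^(-5.22)
Step 4: [azomethane] = 2.81 × 0.00540733 = 0.01519 M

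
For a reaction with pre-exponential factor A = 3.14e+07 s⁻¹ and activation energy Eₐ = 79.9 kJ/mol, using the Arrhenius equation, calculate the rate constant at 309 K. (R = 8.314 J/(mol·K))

9.77e-07 s⁻¹

Step 1: Use the Arrhenius equation: k = A × exp(-Eₐ/RT)
Step 2: Convert Eₐ to J/mol: 79.9 kJ/mol = 79900 J/mol
Step 3: Calculate the exponent: -Eₐ/(RT) = -79900/(8.314 × 309) = -31.10128
Step 4: k = 3.14e+07 × exp(-31.10128)
Step 5: k = 3.14e+07 × 3.11090e-14 = 9.7682e-07 s⁻¹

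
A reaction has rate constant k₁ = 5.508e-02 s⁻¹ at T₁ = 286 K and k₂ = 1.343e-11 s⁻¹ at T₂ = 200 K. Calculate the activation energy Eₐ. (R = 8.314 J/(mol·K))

122.4 kJ/mol

Step 1: Use the two-temperature Arrhenius form: ln(k₂/k₁) = -Eₐ/R × (1/T₂ - 1/T₁)
Step 2: ln(k₂/k₁) = ln(1.343e-11/5.508e-02) = ln(2.43827e-10) = -22.1346
Step 3: 1/T₂ - 1/T₁ = 1/200 - 1/286 = 1.503497e-03 K⁻¹
Step 4: Eₐ = -R × ln(k₂/k₁) / (1/T₂ - 1/T₁) = -8.314 × -22.1346 / 1.503497e-03
Step 5: Eₐ = 1.2240e+05 J/mol = 122.4 kJ/mol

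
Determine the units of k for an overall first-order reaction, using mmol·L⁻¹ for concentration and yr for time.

yr⁻¹

Step 1: For overall order n, rate = k × (concentration)^n.
Step 2: Rate has units mmol·L⁻¹·yr⁻¹; concentration term has units (mmol·L⁻¹)^1.
Step 3: k = rate / (concentration)^n, so units of k = (mmol·L⁻¹)^(1-1)·yr⁻¹ = yr⁻¹.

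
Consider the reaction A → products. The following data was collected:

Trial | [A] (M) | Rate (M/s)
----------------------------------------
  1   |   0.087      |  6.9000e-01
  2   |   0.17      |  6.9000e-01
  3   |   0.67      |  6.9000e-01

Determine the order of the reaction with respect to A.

zeroth order (0)

Step 1: Compare trials - when concentration changes, rate stays constant.
Step 2: rate₂/rate₁ = 6.9000e-01/6.9000e-01 = 1
Step 3: [A]₂/[A]₁ = 0.17/0.087 = 1.954
Step 4: Since rate ratio ≈ (conc ratio)^0, the reaction is zeroth order.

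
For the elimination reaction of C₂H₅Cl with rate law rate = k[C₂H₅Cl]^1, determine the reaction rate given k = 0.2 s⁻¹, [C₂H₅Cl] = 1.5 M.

0.3 M/s

Step 1: Identify the rate law: rate = k[C₂H₅Cl]^1
Step 2: Substitute values: rate = 0.2 × (1.5)^1
Step 3: Calculate: rate = 0.2 × 1.5 = 0.3 M/s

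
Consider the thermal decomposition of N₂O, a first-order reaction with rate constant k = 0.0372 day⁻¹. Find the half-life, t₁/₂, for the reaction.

18.63 day

Step 1: For a first-order reaction, t₁/₂ = ln(2)/k
Step 2: t₁/₂ = ln(2)/0.0372
Step 3: t₁/₂ = 0.6931/0.0372 = 18.63 day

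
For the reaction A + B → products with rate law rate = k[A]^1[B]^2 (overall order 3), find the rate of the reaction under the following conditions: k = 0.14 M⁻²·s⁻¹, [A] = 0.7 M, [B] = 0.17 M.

0.002832 M/s

Step 1: The rate law is rate = k[A]^1[B]^2, overall order = 1+2 = 3
Step 2: Substitute values: rate = 0.14 × (0.7)^1 × (0.17)^2
Step 3: rate = 0.14 × 0.7 × 0.0289 = 0.0028322 M/s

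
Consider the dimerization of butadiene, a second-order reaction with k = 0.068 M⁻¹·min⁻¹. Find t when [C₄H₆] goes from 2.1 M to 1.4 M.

3.501 min

Step 1: For second-order: t = (1/[C₄H₆] - 1/[C₄H₆]₀)/k
Step 2: t = (1/1.4 - 1/2.1)/0.068
Step 3: t = (0.7143 - 0.4762)/0.068
Step 4: t = 0.2381/0.068 = 3.501 min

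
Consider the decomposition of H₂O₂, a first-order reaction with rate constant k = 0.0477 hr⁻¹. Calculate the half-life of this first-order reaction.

14.53 hr

Step 1: For a first-order reaction, t₁/₂ = ln(2)/k
Step 2: t₁/₂ = ln(2)/0.0477
Step 3: t₁/₂ = 0.6931/0.0477 = 14.53 hr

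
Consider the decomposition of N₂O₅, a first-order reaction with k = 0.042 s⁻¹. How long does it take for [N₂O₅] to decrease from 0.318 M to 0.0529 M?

42.71 s

Step 1: For first-order: t = ln([N₂O₅]₀/[N₂O₅])/k
Step 2: t = ln(0.318/0.0529)/0.042
Step 3: t = ln(6.011)/0.042
Step 4: t = 1.794/0.042 = 42.71 s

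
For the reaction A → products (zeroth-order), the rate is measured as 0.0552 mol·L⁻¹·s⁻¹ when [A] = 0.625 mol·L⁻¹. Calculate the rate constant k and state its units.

0.0552 mol·L⁻¹·s⁻¹

Step 1: For a zeroth-order reaction, rate = k (independent of concentration).
Step 2: k = rate = 0.0552 mol·L⁻¹·s⁻¹.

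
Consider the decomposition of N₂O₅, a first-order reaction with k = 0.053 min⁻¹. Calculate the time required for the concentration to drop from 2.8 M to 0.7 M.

26.16 min

Step 1: For first-order: t = ln([N₂O₅]₀/[N₂O₅])/k
Step 2: t = ln(2.8/0.7)/0.053
Step 3: t = ln(4)/0.053
Step 4: t = 1.386/0.053 = 26.16 min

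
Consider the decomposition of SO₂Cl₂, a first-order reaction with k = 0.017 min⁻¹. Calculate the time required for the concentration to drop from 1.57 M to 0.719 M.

45.94 min

Step 1: For first-order: t = ln([SO₂Cl₂]₀/[SO₂Cl₂])/k
Step 2: t = ln(1.57/0.719)/0.017
Step 3: t = ln(2.184)/0.017
Step 4: t = 0.781/0.017 = 45.94 min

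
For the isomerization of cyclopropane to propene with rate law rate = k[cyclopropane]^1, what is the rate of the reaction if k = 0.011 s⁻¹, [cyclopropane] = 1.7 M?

0.0187 M/s

Step 1: Identify the rate law: rate = k[cyclopropane]^1
Step 2: Substitute values: rate = 0.011 × (1.7)^1
Step 3: Calculate: rate = 0.011 × 1.7 = 0.0187 M/s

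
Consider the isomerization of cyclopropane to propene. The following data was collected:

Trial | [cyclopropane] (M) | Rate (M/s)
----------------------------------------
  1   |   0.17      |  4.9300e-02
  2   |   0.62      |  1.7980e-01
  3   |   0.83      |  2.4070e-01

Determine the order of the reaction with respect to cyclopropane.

first order (1)

Step 1: Compare trials to find order n where rate₂/rate₁ = ([cyclopropane]₂/[cyclopropane]₁)^n
Step 2: rate₂/rate₁ = 1.7980e-01/4.9300e-02 = 3.647
Step 3: [cyclopropane]₂/[cyclopropane]₁ = 0.62/0.17 = 3.647
Step 4: n = ln(3.647)/ln(3.647) = 1.00 ≈ 1
Step 5: The reaction is first order in cyclopropane.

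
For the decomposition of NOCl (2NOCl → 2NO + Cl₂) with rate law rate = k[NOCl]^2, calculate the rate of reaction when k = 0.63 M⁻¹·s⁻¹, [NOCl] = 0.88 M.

0.4879 M/s

Step 1: Identify the rate law: rate = k[NOCl]^2
Step 2: Substitute values: rate = 0.63 × (0.88)^2
Step 3: Calculate: rate = 0.63 × 0.7744 = 0.487872 M/s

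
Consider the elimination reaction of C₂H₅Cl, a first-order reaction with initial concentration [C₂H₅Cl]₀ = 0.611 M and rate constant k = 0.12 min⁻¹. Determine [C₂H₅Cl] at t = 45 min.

0.00276 M

Step 1: For a first-order reaction: [C₂H₅Cl] = [C₂H₅Cl]₀ × e^(-kt)
Step 2: [C₂H₅Cl] = 0.611 × e^(-0.12 × 45)
Step 3: [C₂H₅Cl] = 0.611 × e^(-5.4)
Step 4: [C₂H₅Cl] = 0.611 × 0.00451658 = 0.00276 M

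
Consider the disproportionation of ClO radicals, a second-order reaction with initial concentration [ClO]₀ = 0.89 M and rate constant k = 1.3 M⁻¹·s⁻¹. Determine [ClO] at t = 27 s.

0.02761 M

Step 1: For a second-order reaction: 1/[ClO] = 1/[ClO]₀ + kt
Step 2: 1/[ClO] = 1/0.89 + 1.3 × 27
Step 3: 1/[ClO] = 1.124 + 35.1 = 36.22
Step 4: [ClO] = 1/36.22 = 0.02761 M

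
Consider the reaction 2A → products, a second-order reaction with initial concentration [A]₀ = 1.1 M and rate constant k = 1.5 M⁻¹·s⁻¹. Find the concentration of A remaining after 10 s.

0.06286 M

Step 1: For a second-order reaction: 1/[A] = 1/[A]₀ + kt
Step 2: 1/[A] = 1/1.1 + 1.5 × 10
Step 3: 1/[A] = 0.9091 + 15 = 15.91
Step 4: [A] = 1/15.91 = 0.06286 M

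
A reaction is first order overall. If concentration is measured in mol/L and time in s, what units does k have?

s⁻¹

Step 1: For overall order n, rate = k × (concentration)^n.
Step 2: Rate has units mol/L·s⁻¹; concentration term has units (mol/L)^1.
Step 3: k = rate / (concentration)^n, so units of k = (mol/L)^(1-1)·s⁻¹ = s⁻¹.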